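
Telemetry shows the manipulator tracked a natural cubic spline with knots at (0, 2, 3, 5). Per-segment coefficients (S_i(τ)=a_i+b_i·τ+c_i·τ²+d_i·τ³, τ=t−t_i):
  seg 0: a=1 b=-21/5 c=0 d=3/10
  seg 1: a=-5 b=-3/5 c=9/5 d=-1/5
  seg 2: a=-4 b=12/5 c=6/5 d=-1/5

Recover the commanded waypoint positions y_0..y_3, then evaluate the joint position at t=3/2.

y_0=1 y_1=-5 y_2=-4 y_3=4
S(3/2) = -343/80

y_0 = S_0(0) = a_0 = 1
y_1 = S_1(0) = a_1 = -5
y_2 = S_2(0) = a_2 = -4
y_3 = S_2(2) = 4
t_q=3/2 is in segment 0 (τ=3/2); S_0(τ)=-343/80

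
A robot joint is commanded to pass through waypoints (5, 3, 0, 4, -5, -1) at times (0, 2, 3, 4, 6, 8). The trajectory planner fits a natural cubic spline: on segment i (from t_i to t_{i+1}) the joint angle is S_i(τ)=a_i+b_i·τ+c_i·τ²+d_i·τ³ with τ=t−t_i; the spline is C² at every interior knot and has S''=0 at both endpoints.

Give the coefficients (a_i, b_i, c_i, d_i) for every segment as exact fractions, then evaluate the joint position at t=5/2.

  seg 0: a=5 b=243/482 c=0 d=-725/1928
  seg 1: a=3 b=-966/241 c=-2175/964 d=3147/964
  seg 2: a=0 b=1227/964 c=3633/482 d=-4637/964
  seg 3: a=4 b=462/241 c=-6645/964 d=444/241
  seg 4: a=-5 b=-855/241 c=4011/964 d=-1337/1928
S(5/2) = 6477/7712

Δ: Δ0=-1, Δ1=-3, Δ2=4, Δ3=-9/2, Δ4=2
row 1: diag=6, rhs=-12; c'=1/6, d'=-2
row 2: denom=4−1·1/6=23/6; d'=(42−1·-2)/(23/6)=264/23
row 3: denom=6−1·6/23=132/23; d'=(-51−1·264/23)/(132/23)=-479/44
row 4: denom=8−2·23/66=241/33; d'=(39−2·-479/44)/(241/33)=4011/482
back: M4=4011/482
back: M3=-479/44−23/66·4011/482=-6645/482
back: M2=264/23−6/23·-6645/482=3633/241
back: M1=-2−1/6·3633/241=-2175/482
M: M0=0, M1=-2175/482, M2=3633/241, M3=-6645/482, M4=4011/482, M5=0
seg 0: a=5, c=M0/2=0, d=(M1−M0)/(6·2)=-725/1928, b=Δ0−h0·(2M0+M1)/6=243/482
seg 1: a=3, c=M1/2=-2175/964, d=(M2−M1)/(6·1)=3147/964, b=Δ1−h1·(2M1+M2)/6=-966/241
seg 2: a=0, c=M2/2=3633/482, d=(M3−M2)/(6·1)=-4637/964, b=Δ2−h2·(2M2+M3)/6=1227/964
seg 3: a=4, c=M3/2=-6645/964, d=(M4−M3)/(6·2)=444/241, b=Δ3−h3·(2M3+M4)/6=462/241
seg 4: a=-5, c=M4/2=4011/964, d=(M5−M4)/(6·2)=-1337/1928, b=Δ4−h4·(2M4+M5)/6=-855/241
t_q=5/2 → seg 1, τ=1/2; S=3+-966/241·τ+-2175/964·τ²+3147/964·τ³=6477/7712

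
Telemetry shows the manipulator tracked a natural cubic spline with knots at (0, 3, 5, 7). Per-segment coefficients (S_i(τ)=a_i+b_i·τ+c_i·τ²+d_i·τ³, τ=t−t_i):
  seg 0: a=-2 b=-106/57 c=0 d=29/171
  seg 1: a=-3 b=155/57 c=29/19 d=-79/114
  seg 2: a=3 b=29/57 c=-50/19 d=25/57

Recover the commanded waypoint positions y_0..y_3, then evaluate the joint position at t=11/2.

y_0 = S_0(0) = a_0 = -2
y_1 = S_1(0) = a_1 = -3
y_2 = S_2(0) = a_2 = 3
y_3 = S_2(2) = -3
t_q=11/2 is in segment 2 (τ=1/2); S_2(τ)=403/152

y_0=-2 y_1=-3 y_2=3 y_3=-3
S(11/2) = 403/152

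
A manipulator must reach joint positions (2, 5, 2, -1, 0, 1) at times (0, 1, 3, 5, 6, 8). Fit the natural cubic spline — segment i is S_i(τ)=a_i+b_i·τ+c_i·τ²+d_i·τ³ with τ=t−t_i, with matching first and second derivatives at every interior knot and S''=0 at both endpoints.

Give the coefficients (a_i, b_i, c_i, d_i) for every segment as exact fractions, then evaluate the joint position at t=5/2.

Δ: Δ0=3, Δ1=-3/2, Δ2=-3/2, Δ3=1, Δ4=1/2
row 1: diag=6, rhs=-27; c'=1/3, d'=-9/2
row 2: denom=8−2·1/3=22/3; d'=(0−2·-9/2)/(22/3)=27/22
row 3: denom=6−2·3/11=60/11; d'=(15−2·27/22)/(60/11)=23/10
row 4: denom=6−1·11/60=349/60; d'=(-3−1·23/10)/(349/60)=-318/349
back: M4=-318/349
back: M3=23/10−11/60·-318/349=861/349
back: M2=27/22−3/11·861/349=387/698
back: M1=-9/2−1/3·387/698=-1635/349
M: M0=0, M1=-1635/349, M2=387/698, M3=861/349, M4=-318/349, M5=0
seg 0: a=2, c=M0/2=0, d=(M1−M0)/(6·1)=-545/698, b=Δ0−h0·(2M0+M1)/6=2639/698
seg 1: a=5, c=M1/2=-1635/698, d=(M2−M1)/(6·2)=1219/2792, b=Δ1−h1·(2M1+M2)/6=502/349
seg 2: a=2, c=M2/2=387/1396, d=(M3−M2)/(6·2)=445/2792, b=Δ2−h2·(2M2+M3)/6=-1879/698
seg 3: a=-1, c=M3/2=861/698, d=(M4−M3)/(6·1)=-393/698, b=Δ3−h3·(2M3+M4)/6=115/349
seg 4: a=0, c=M4/2=-159/349, d=(M5−M4)/(6·2)=53/698, b=Δ4−h4·(2M4+M5)/6=773/698
t_q=5/2 → seg 1, τ=3/2; S=5+502/349·τ+-1635/698·τ²+1219/2792·τ³=75065/22336

  seg 0: a=2 b=2639/698 c=0 d=-545/698
  seg 1: a=5 b=502/349 c=-1635/698 d=1219/2792
  seg 2: a=2 b=-1879/698 c=387/1396 d=445/2792
  seg 3: a=-1 b=115/349 c=861/698 d=-393/698
  seg 4: a=0 b=773/698 c=-159/349 d=53/698
S(5/2) = 75065/22336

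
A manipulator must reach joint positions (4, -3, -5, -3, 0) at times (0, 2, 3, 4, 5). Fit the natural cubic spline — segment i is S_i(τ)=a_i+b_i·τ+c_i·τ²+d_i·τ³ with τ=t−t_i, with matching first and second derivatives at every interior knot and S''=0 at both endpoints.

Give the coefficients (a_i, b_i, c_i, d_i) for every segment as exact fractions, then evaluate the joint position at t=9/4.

Δ: Δ0=-7/2, Δ1=-2, Δ2=2, Δ3=3
row 1: diag=6, rhs=9; c'=1/6, d'=3/2
row 2: denom=4−1·1/6=23/6; d'=(24−1·3/2)/(23/6)=135/23
row 3: denom=4−1·6/23=86/23; d'=(6−1·135/23)/(86/23)=3/86
back: M3=3/86
back: M2=135/23−6/23·3/86=252/43
back: M1=3/2−1/6·252/43=45/86
M: M0=0, M1=45/86, M2=252/43, M3=3/86, M4=0
seg 0: a=4, c=M0/2=0, d=(M1−M0)/(6·2)=15/344, b=Δ0−h0·(2M0+M1)/6=-158/43
seg 1: a=-3, c=M1/2=45/172, d=(M2−M1)/(6·1)=153/172, b=Δ1−h1·(2M1+M2)/6=-271/86
seg 2: a=-5, c=M2/2=126/43, d=(M3−M2)/(6·1)=-167/172, b=Δ2−h2·(2M2+M3)/6=7/172
seg 3: a=-3, c=M3/2=3/172, d=(M4−M3)/(6·1)=-1/172, b=Δ3−h3·(2M3+M4)/6=257/86
t_q=9/4 → seg 1, τ=1/4; S=-3+-271/86·τ+45/172·τ²+153/172·τ³=-41363/11008

  seg 0: a=4 b=-158/43 c=0 d=15/344
  seg 1: a=-3 b=-271/86 c=45/172 d=153/172
  seg 2: a=-5 b=7/172 c=126/43 d=-167/172
  seg 3: a=-3 b=257/86 c=3/172 d=-1/172
S(9/4) = -41363/11008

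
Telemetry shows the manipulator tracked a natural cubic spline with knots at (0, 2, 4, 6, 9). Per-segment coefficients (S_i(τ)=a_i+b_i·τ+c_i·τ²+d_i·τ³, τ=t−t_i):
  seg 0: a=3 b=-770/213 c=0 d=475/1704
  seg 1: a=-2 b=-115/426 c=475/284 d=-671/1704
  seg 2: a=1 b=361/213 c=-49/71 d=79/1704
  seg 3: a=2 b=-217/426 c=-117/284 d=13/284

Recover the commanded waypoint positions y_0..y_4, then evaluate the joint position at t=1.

y_0=3 y_1=-2 y_2=1 y_3=2 y_4=-2
S(1) = -191/568

y_0 = S_0(0) = a_0 = 3
y_1 = S_1(0) = a_1 = -2
y_2 = S_2(0) = a_2 = 1
y_3 = S_3(0) = a_3 = 2
y_4 = S_3(3) = -2
t_q=1 is in segment 0 (τ=1); S_0(τ)=-191/568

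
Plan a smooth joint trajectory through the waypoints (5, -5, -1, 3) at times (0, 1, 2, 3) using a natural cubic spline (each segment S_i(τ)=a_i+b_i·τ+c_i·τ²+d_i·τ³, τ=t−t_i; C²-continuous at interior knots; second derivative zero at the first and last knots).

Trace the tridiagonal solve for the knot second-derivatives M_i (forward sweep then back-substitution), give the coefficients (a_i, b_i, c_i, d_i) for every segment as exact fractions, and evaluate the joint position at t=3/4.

Δ: Δ0=-10, Δ1=4, Δ2=4
row 1: diag=4, rhs=84; c'=1/4, d'=21
row 2: denom=4−1·1/4=15/4; d'=(0−1·21)/(15/4)=-28/5
back: M2=-28/5
back: M1=21−1/4·-28/5=112/5
M: M0=0, M1=112/5, M2=-28/5, M3=0
seg 0: a=5, c=M0/2=0, d=(M1−M0)/(6·1)=56/15, b=Δ0−h0·(2M0+M1)/6=-206/15
seg 1: a=-5, c=M1/2=56/5, d=(M2−M1)/(6·1)=-14/3, b=Δ1−h1·(2M1+M2)/6=-38/15
seg 2: a=-1, c=M2/2=-14/5, d=(M3−M2)/(6·1)=14/15, b=Δ2−h2·(2M2+M3)/6=88/15
t_q=3/4 → seg 0, τ=3/4; S=5+-206/15·τ+0·τ²+56/15·τ³=-149/40

  seg 0: a=5 b=-206/15 c=0 d=56/15
  seg 1: a=-5 b=-38/15 c=56/5 d=-14/3
  seg 2: a=-1 b=88/15 c=-14/5 d=14/15
S(3/4) = -149/40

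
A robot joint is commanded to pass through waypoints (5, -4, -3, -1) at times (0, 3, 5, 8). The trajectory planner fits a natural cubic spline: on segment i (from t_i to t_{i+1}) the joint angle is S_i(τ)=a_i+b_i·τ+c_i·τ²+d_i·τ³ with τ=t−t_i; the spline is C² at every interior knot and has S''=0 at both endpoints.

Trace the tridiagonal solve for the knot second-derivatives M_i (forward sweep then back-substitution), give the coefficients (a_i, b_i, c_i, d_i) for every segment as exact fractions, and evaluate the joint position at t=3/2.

  seg 0: a=5 b=-49/12 c=0 d=13/108
  seg 1: a=-4 b=-5/6 c=13/12 d=-5/24
  seg 2: a=-3 b=1 c=-1/6 d=1/54
S(3/2) = -23/32

Δ: Δ0=-3, Δ1=1/2, Δ2=2/3
row 1: diag=10, rhs=21; c'=1/5, d'=21/10
row 2: denom=10−2·1/5=48/5; d'=(1−2·21/10)/(48/5)=-1/3
back: M2=-1/3
back: M1=21/10−1/5·-1/3=13/6
M: M0=0, M1=13/6, M2=-1/3, M3=0
seg 0: a=5, c=M0/2=0, d=(M1−M0)/(6·3)=13/108, b=Δ0−h0·(2M0+M1)/6=-49/12
seg 1: a=-4, c=M1/2=13/12, d=(M2−M1)/(6·2)=-5/24, b=Δ1−h1·(2M1+M2)/6=-5/6
seg 2: a=-3, c=M2/2=-1/6, d=(M3−M2)/(6·3)=1/54, b=Δ2−h2·(2M2+M3)/6=1
t_q=3/2 → seg 0, τ=3/2; S=5+-49/12·τ+0·τ²+13/108·τ³=-23/32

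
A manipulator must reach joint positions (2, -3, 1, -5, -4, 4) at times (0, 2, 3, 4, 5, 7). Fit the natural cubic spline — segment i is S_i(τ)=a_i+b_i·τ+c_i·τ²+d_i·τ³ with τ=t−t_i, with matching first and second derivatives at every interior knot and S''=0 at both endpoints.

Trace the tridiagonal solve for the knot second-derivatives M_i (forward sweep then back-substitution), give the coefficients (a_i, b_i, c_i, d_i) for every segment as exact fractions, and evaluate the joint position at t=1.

Δ: Δ0=-5/2, Δ1=4, Δ2=-6, Δ3=1, Δ4=4
row 1: diag=6, rhs=39; c'=1/6, d'=13/2
row 2: denom=4−1·1/6=23/6; d'=(-60−1·13/2)/(23/6)=-399/23
row 3: denom=4−1·6/23=86/23; d'=(42−1·-399/23)/(86/23)=1365/86
row 4: denom=6−1·23/86=493/86; d'=(18−1·1365/86)/(493/86)=183/493
back: M4=183/493
back: M3=1365/86−23/86·183/493=7776/493
back: M2=-399/23−6/23·7776/493=-10581/493
back: M1=13/2−1/6·-10581/493=4968/493
M: M0=0, M1=4968/493, M2=-10581/493, M3=7776/493, M4=183/493, M5=0
seg 0: a=2, c=M0/2=0, d=(M1−M0)/(6·2)=414/493, b=Δ0−h0·(2M0+M1)/6=-5777/986
seg 1: a=-3, c=M1/2=2484/493, d=(M2−M1)/(6·1)=-5183/986, b=Δ1−h1·(2M1+M2)/6=4159/986
seg 2: a=1, c=M2/2=-10581/986, d=(M3−M2)/(6·1)=211/34, b=Δ2−h2·(2M2+M3)/6=-727/493
seg 3: a=-5, c=M3/2=3888/493, d=(M4−M3)/(6·1)=-2531/986, b=Δ3−h3·(2M3+M4)/6=-4259/986
seg 4: a=-4, c=M4/2=183/986, d=(M5−M4)/(6·2)=-61/1972, b=Δ4−h4·(2M4+M5)/6=1850/493
t_q=1 → seg 0, τ=1; S=2+-5777/986·τ+0·τ²+414/493·τ³=-2977/986

  seg 0: a=2 b=-5777/986 c=0 d=414/493
  seg 1: a=-3 b=4159/986 c=2484/493 d=-5183/986
  seg 2: a=1 b=-727/493 c=-10581/986 d=211/34
  seg 3: a=-5 b=-4259/986 c=3888/493 d=-2531/986
  seg 4: a=-4 b=1850/493 c=183/986 d=-61/1972
S(1) = -2977/986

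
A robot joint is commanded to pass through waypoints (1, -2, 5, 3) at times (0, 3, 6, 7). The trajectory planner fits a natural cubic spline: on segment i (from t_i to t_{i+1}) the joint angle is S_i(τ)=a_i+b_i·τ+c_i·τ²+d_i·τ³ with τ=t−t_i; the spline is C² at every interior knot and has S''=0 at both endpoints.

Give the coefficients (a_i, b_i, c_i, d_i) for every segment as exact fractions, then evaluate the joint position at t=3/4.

Δ: Δ0=-1, Δ1=7/3, Δ2=-2
row 1: diag=12, rhs=20; c'=1/4, d'=5/3
row 2: denom=8−3·1/4=29/4; d'=(-26−3·5/3)/(29/4)=-124/29
back: M2=-124/29
back: M1=5/3−1/4·-124/29=238/87
M: M0=0, M1=238/87, M2=-124/29, M3=0
seg 0: a=1, c=M0/2=0, d=(M1−M0)/(6·3)=119/783, b=Δ0−h0·(2M0+M1)/6=-206/87
seg 1: a=-2, c=M1/2=119/87, d=(M2−M1)/(6·3)=-305/783, b=Δ1−h1·(2M1+M2)/6=151/87
seg 2: a=5, c=M2/2=-62/29, d=(M3−M2)/(6·1)=62/87, b=Δ2−h2·(2M2+M3)/6=-50/87
t_q=3/4 → seg 0, τ=3/4; S=1+-206/87·τ+0·τ²+119/783·τ³=-1321/1856

  seg 0: a=1 b=-206/87 c=0 d=119/783
  seg 1: a=-2 b=151/87 c=119/87 d=-305/783
  seg 2: a=5 b=-50/87 c=-62/29 d=62/87
S(3/4) = -1321/1856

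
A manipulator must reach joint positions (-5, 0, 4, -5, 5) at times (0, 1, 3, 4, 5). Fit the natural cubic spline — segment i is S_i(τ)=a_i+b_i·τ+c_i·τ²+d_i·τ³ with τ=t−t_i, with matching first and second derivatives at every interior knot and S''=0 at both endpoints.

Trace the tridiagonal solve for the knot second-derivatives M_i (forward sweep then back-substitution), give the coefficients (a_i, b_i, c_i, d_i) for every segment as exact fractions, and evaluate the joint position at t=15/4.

  seg 0: a=-5 b=553/122 c=0 d=57/122
  seg 1: a=0 b=362/61 c=171/122 d=-411/244
  seg 2: a=4 b=-529/61 c=-531/61 d=511/61
  seg 3: a=-5 b=-58/61 c=1002/61 d=-334/61
S(15/4) = -15095/3904

Δ: Δ0=5, Δ1=2, Δ2=-9, Δ3=10
row 1: diag=6, rhs=-18; c'=1/3, d'=-3
row 2: denom=6−2·1/3=16/3; d'=(-66−2·-3)/(16/3)=-45/4
row 3: denom=4−1·3/16=61/16; d'=(114−1·-45/4)/(61/16)=2004/61
back: M3=2004/61
back: M2=-45/4−3/16·2004/61=-1062/61
back: M1=-3−1/3·-1062/61=171/61
M: M0=0, M1=171/61, M2=-1062/61, M3=2004/61, M4=0
seg 0: a=-5, c=M0/2=0, d=(M1−M0)/(6·1)=57/122, b=Δ0−h0·(2M0+M1)/6=553/122
seg 1: a=0, c=M1/2=171/122, d=(M2−M1)/(6·2)=-411/244, b=Δ1−h1·(2M1+M2)/6=362/61
seg 2: a=4, c=M2/2=-531/61, d=(M3−M2)/(6·1)=511/61, b=Δ2−h2·(2M2+M3)/6=-529/61
seg 3: a=-5, c=M3/2=1002/61, d=(M4−M3)/(6·1)=-334/61, b=Δ3−h3·(2M3+M4)/6=-58/61
t_q=15/4 → seg 2, τ=3/4; S=4+-529/61·τ+-531/61·τ²+511/61·τ³=-15095/3904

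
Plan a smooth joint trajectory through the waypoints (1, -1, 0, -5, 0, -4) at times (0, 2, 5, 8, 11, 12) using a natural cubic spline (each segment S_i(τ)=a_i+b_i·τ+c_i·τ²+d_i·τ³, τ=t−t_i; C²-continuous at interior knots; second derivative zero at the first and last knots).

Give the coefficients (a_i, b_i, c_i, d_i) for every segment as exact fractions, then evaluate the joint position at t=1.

  seg 0: a=1 b=-4453/2979 c=0 d=737/5958
  seg 1: a=-1 b=-31/2979 c=737/993 d=-5609/26811
  seg 2: a=0 b=-3592/2979 c=-3398/2979 d=8821/26811
  seg 3: a=-5 b=2483/2979 c=5423/2979 d=-13787/26811
  seg 4: a=0 b=-6340/2979 c=-2788/993 d=2788/2979
S(1) = -737/1986

Δ: Δ0=-1, Δ1=1/3, Δ2=-5/3, Δ3=5/3, Δ4=-4
row 1: diag=10, rhs=8; c'=3/10, d'=4/5
row 2: denom=12−3·3/10=111/10; d'=(-12−3·4/5)/(111/10)=-48/37
row 3: denom=12−3·10/37=414/37; d'=(20−3·-48/37)/(414/37)=442/207
row 4: denom=8−3·37/138=331/46; d'=(-34−3·442/207)/(331/46)=-5576/993
back: M4=-5576/993
back: M3=442/207−37/138·-5576/993=10846/2979
back: M2=-48/37−10/37·10846/2979=-6796/2979
back: M1=4/5−3/10·-6796/2979=1474/993
M: M0=0, M1=1474/993, M2=-6796/2979, M3=10846/2979, M4=-5576/993, M5=0
seg 0: a=1, c=M0/2=0, d=(M1−M0)/(6·2)=737/5958, b=Δ0−h0·(2M0+M1)/6=-4453/2979
seg 1: a=-1, c=M1/2=737/993, d=(M2−M1)/(6·3)=-5609/26811, b=Δ1−h1·(2M1+M2)/6=-31/2979
seg 2: a=0, c=M2/2=-3398/2979, d=(M3−M2)/(6·3)=8821/26811, b=Δ2−h2·(2M2+M3)/6=-3592/2979
seg 3: a=-5, c=M3/2=5423/2979, d=(M4−M3)/(6·3)=-13787/26811, b=Δ3−h3·(2M3+M4)/6=2483/2979
seg 4: a=0, c=M4/2=-2788/993, d=(M5−M4)/(6·1)=2788/2979, b=Δ4−h4·(2M4+M5)/6=-6340/2979
t_q=1 → seg 0, τ=1; S=1+-4453/2979·τ+0·τ²+737/5958·τ³=-737/1986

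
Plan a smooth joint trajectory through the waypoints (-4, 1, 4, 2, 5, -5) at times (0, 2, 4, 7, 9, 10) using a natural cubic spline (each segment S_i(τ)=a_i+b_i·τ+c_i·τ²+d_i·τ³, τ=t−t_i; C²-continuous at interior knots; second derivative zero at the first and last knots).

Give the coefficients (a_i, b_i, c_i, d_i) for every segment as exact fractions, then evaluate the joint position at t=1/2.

Δ: Δ0=5/2, Δ1=3/2, Δ2=-2/3, Δ3=3/2, Δ4=-10
row 1: diag=8, rhs=-6; c'=1/4, d'=-3/4
row 2: denom=10−2·1/4=19/2; d'=(-13−2·-3/4)/(19/2)=-23/19
row 3: denom=10−3·6/19=172/19; d'=(13−3·-23/19)/(172/19)=79/43
row 4: denom=6−2·19/86=239/43; d'=(-69−2·79/43)/(239/43)=-3125/239
back: M4=-3125/239
back: M3=79/43−19/86·-3125/239=2259/478
back: M2=-23/19−6/19·2259/478=-646/239
back: M1=-3/4−1/4·-646/239=-71/956
M: M0=0, M1=-71/956, M2=-646/239, M3=2259/478, M4=-3125/239, M5=0
seg 0: a=-4, c=M0/2=0, d=(M1−M0)/(6·2)=-71/11472, b=Δ0−h0·(2M0+M1)/6=7241/2868
seg 1: a=1, c=M1/2=-71/1912, d=(M2−M1)/(6·2)=-2513/11472, b=Δ1−h1·(2M1+M2)/6=1757/717
seg 2: a=4, c=M2/2=-323/239, d=(M3−M2)/(6·3)=3551/8604, b=Δ2−h2·(2M2+M3)/6=-937/2868
seg 3: a=2, c=M3/2=2259/956, d=(M4−M3)/(6·2)=-8509/5736, b=Δ3−h3·(2M3+M4)/6=3883/1434
seg 4: a=5, c=M4/2=-3125/478, d=(M5−M4)/(6·1)=3125/1434, b=Δ4−h4·(2M4+M5)/6=-4045/717
t_q=1/2 → seg 0, τ=1/2; S=-4+7241/2868·τ+0·τ²+-71/11472·τ³=-83773/30592

  seg 0: a=-4 b=7241/2868 c=0 d=-71/11472
  seg 1: a=1 b=1757/717 c=-71/1912 d=-2513/11472
  seg 2: a=4 b=-937/2868 c=-323/239 d=3551/8604
  seg 3: a=2 b=3883/1434 c=2259/956 d=-8509/5736
  seg 4: a=5 b=-4045/717 c=-3125/478 d=3125/1434
S(1/2) = -83773/30592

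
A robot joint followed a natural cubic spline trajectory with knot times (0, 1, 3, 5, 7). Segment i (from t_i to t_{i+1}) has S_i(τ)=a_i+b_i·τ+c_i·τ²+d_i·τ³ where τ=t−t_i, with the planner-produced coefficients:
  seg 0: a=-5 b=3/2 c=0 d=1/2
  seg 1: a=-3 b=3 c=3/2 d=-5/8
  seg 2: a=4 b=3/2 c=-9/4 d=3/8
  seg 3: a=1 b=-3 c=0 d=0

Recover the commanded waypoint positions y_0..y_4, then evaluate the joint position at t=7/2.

y_0=-5 y_1=-3 y_2=4 y_3=1 y_4=-5
S(7/2) = 271/64

y_0 = S_0(0) = a_0 = -5
y_1 = S_1(0) = a_1 = -3
y_2 = S_2(0) = a_2 = 4
y_3 = S_3(0) = a_3 = 1
y_4 = S_3(2) = -5
t_q=7/2 is in segment 2 (τ=1/2); S_2(τ)=271/64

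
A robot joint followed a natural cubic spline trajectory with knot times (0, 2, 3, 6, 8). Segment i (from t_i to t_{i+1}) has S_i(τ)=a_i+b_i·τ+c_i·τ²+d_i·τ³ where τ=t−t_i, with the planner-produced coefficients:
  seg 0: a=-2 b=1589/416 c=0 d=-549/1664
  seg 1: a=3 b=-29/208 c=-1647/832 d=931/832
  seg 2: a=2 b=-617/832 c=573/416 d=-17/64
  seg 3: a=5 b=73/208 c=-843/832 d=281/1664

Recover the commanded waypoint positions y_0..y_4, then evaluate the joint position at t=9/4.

y_0 = S_0(0) = a_0 = -2
y_1 = S_1(0) = a_1 = 3
y_2 = S_2(0) = a_2 = 2
y_3 = S_3(0) = a_3 = 5
y_4 = S_3(2) = 3
t_q=9/4 is in segment 1 (τ=1/4); S_1(τ)=152231/53248

y_0=-2 y_1=3 y_2=2 y_3=5 y_4=3
S(9/4) = 152231/53248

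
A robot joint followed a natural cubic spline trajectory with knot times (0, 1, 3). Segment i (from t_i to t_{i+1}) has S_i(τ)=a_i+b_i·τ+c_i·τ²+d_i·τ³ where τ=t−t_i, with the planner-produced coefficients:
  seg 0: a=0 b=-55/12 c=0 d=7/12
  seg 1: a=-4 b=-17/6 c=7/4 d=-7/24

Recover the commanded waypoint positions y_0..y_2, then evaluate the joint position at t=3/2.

y_0=0 y_1=-4 y_2=-5
S(3/2) = -321/64

y_0 = S_0(0) = a_0 = 0
y_1 = S_1(0) = a_1 = -4
y_2 = S_1(2) = -5
t_q=3/2 is in segment 1 (τ=1/2); S_1(τ)=-321/64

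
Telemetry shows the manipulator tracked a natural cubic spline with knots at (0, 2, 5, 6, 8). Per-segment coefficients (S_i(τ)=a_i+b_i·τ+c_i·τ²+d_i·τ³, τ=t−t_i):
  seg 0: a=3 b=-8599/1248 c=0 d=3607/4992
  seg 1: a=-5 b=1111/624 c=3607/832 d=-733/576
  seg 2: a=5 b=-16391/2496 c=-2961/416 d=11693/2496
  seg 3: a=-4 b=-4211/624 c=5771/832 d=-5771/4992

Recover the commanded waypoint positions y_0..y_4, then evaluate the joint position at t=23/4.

y_0=3 y_1=-5 y_2=5 y_3=-4 y_4=1
S(23/4) = -103971/53248

y_0 = S_0(0) = a_0 = 3
y_1 = S_1(0) = a_1 = -5
y_2 = S_2(0) = a_2 = 5
y_3 = S_3(0) = a_3 = -4
y_4 = S_3(2) = 1
t_q=23/4 is in segment 2 (τ=3/4); S_2(τ)=-103971/53248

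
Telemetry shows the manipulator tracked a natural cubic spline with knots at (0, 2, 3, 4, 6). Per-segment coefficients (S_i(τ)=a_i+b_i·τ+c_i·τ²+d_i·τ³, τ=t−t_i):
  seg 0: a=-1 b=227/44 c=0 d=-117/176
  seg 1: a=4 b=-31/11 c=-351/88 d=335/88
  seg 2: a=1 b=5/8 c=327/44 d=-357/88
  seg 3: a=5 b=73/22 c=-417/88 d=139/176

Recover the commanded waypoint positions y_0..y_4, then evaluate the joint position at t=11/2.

y_0=-1 y_1=4 y_2=1 y_3=5 y_4=-1
S(11/2) = 2789/1408

y_0 = S_0(0) = a_0 = -1
y_1 = S_1(0) = a_1 = 4
y_2 = S_2(0) = a_2 = 1
y_3 = S_3(0) = a_3 = 5
y_4 = S_3(2) = -1
t_q=11/2 is in segment 3 (τ=3/2); S_3(τ)=2789/1408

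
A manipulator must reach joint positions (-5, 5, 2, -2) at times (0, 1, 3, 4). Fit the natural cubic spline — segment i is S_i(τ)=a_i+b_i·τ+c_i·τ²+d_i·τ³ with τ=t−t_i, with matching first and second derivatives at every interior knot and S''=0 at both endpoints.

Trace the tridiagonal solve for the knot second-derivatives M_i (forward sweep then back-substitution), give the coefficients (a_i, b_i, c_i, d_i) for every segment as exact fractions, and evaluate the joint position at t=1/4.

Δ: Δ0=10, Δ1=-3/2, Δ2=-4
row 1: diag=6, rhs=-69; c'=1/3, d'=-23/2
row 2: denom=6−2·1/3=16/3; d'=(-15−2·-23/2)/(16/3)=3/2
back: M2=3/2
back: M1=-23/2−1/3·3/2=-12
M: M0=0, M1=-12, M2=3/2, M3=0
seg 0: a=-5, c=M0/2=0, d=(M1−M0)/(6·1)=-2, b=Δ0−h0·(2M0+M1)/6=12
seg 1: a=5, c=M1/2=-6, d=(M2−M1)/(6·2)=9/8, b=Δ1−h1·(2M1+M2)/6=6
seg 2: a=2, c=M2/2=3/4, d=(M3−M2)/(6·1)=-1/4, b=Δ2−h2·(2M2+M3)/6=-9/2
t_q=1/4 → seg 0, τ=1/4; S=-5+12·τ+0·τ²+-2·τ³=-65/32

  seg 0: a=-5 b=12 c=0 d=-2
  seg 1: a=5 b=6 c=-6 d=9/8
  seg 2: a=2 b=-9/2 c=3/4 d=-1/4
S(1/4) = -65/32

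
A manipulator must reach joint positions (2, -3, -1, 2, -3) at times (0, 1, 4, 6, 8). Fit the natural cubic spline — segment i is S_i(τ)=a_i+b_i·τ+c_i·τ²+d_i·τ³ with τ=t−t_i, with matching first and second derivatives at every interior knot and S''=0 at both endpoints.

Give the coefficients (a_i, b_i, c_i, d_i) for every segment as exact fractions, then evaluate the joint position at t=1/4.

Δ: Δ0=-5, Δ1=2/3, Δ2=3/2, Δ3=-5/2
row 1: diag=8, rhs=34; c'=3/8, d'=17/4
row 2: denom=10−3·3/8=71/8; d'=(5−3·17/4)/(71/8)=-62/71
row 3: denom=8−2·16/71=536/71; d'=(-24−2·-62/71)/(536/71)=-395/134
back: M3=-395/134
back: M2=-62/71−16/71·-395/134=-14/67
back: M1=17/4−3/8·-14/67=290/67
M: M0=0, M1=290/67, M2=-14/67, M3=-395/134, M4=0
seg 0: a=2, c=M0/2=0, d=(M1−M0)/(6·1)=145/201, b=Δ0−h0·(2M0+M1)/6=-1150/201
seg 1: a=-3, c=M1/2=145/67, d=(M2−M1)/(6·3)=-152/603, b=Δ1−h1·(2M1+M2)/6=-715/201
seg 2: a=-1, c=M2/2=-7/67, d=(M3−M2)/(6·2)=-367/1608, b=Δ2−h2·(2M2+M3)/6=527/201
seg 3: a=2, c=M3/2=-395/268, d=(M4−M3)/(6·2)=395/1608, b=Δ3−h3·(2M3+M4)/6=-215/402
t_q=1/4 → seg 0, τ=1/4; S=2+-1150/201·τ+0·τ²+145/201·τ³=2491/4288

  seg 0: a=2 b=-1150/201 c=0 d=145/201
  seg 1: a=-3 b=-715/201 c=145/67 d=-152/603
  seg 2: a=-1 b=527/201 c=-7/67 d=-367/1608
  seg 3: a=2 b=-215/402 c=-395/268 d=395/1608
S(1/4) = 2491/4288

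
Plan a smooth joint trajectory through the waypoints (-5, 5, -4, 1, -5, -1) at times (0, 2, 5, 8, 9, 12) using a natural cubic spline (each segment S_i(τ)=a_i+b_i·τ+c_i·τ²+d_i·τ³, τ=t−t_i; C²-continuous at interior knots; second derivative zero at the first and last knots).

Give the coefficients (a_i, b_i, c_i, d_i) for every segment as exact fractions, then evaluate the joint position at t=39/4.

Δ: Δ0=5, Δ1=-3, Δ2=5/3, Δ3=-6, Δ4=4/3
row 1: diag=10, rhs=-48; c'=3/10, d'=-24/5
row 2: denom=12−3·3/10=111/10; d'=(28−3·-24/5)/(111/10)=424/111
row 3: denom=8−3·10/37=266/37; d'=(-46−3·424/111)/(266/37)=-1063/133
row 4: denom=8−1·37/266=2091/266; d'=(44−1·-1063/133)/(2091/266)=4610/697
back: M4=4610/697
back: M3=-1063/133−37/266·4610/697=-6212/697
back: M2=424/111−10/37·-6212/697=13024/2091
back: M1=-24/5−3/10·13024/2091=-4648/697
M: M0=0, M1=-4648/697, M2=13024/2091, M3=-6212/697, M4=4610/697, M5=0
seg 0: a=-5, c=M0/2=0, d=(M1−M0)/(6·2)=-1162/2091, b=Δ0−h0·(2M0+M1)/6=15103/2091
seg 1: a=5, c=M1/2=-2324/697, d=(M2−M1)/(6·3)=13484/18819, b=Δ1−h1·(2M1+M2)/6=1159/2091
seg 2: a=-4, c=M2/2=6512/2091, d=(M3−M2)/(6·3)=-15830/18819, b=Δ2−h2·(2M2+M3)/6=-13/123
seg 3: a=1, c=M3/2=-3106/697, d=(M4−M3)/(6·1)=5411/2091, b=Δ3−h3·(2M3+M4)/6=-8639/2091
seg 4: a=-5, c=M4/2=2305/697, d=(M5−M4)/(6·3)=-2305/6273, b=Δ4−h4·(2M4+M5)/6=-11042/2091
t_q=39/4 → seg 4, τ=3/4; S=-5+-11042/2091·τ+2305/697·τ²+-2305/6273·τ³=-323647/44608

  seg 0: a=-5 b=15103/2091 c=0 d=-1162/2091
  seg 1: a=5 b=1159/2091 c=-2324/697 d=13484/18819
  seg 2: a=-4 b=-13/123 c=6512/2091 d=-15830/18819
  seg 3: a=1 b=-8639/2091 c=-3106/697 d=5411/2091
  seg 4: a=-5 b=-11042/2091 c=2305/697 d=-2305/6273
S(39/4) = -323647/44608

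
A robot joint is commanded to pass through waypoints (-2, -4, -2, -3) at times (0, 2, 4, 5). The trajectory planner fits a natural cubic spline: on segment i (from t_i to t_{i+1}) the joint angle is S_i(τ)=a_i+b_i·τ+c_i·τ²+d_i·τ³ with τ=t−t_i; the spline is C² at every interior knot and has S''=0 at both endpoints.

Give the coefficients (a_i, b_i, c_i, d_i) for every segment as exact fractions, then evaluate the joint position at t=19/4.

  seg 0: a=-2 b=-19/11 c=0 d=2/11
  seg 1: a=-4 b=5/11 c=12/11 d=-9/22
  seg 2: a=-2 b=-1/11 c=-15/11 d=5/11
S(19/4) = -1861/704

Δ: Δ0=-1, Δ1=1, Δ2=-1
row 1: diag=8, rhs=12; c'=1/4, d'=3/2
row 2: denom=6−2·1/4=11/2; d'=(-12−2·3/2)/(11/2)=-30/11
back: M2=-30/11
back: M1=3/2−1/4·-30/11=24/11
M: M0=0, M1=24/11, M2=-30/11, M3=0
seg 0: a=-2, c=M0/2=0, d=(M1−M0)/(6·2)=2/11, b=Δ0−h0·(2M0+M1)/6=-19/11
seg 1: a=-4, c=M1/2=12/11, d=(M2−M1)/(6·2)=-9/22, b=Δ1−h1·(2M1+M2)/6=5/11
seg 2: a=-2, c=M2/2=-15/11, d=(M3−M2)/(6·1)=5/11, b=Δ2−h2·(2M2+M3)/6=-1/11
t_q=19/4 → seg 2, τ=3/4; S=-2+-1/11·τ+-15/11·τ²+5/11·τ³=-1861/704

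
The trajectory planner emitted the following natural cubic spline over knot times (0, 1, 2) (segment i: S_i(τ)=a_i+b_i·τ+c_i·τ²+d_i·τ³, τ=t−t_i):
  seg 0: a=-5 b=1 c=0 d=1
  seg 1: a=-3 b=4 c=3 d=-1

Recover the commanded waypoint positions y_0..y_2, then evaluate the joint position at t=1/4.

y_0 = S_0(0) = a_0 = -5
y_1 = S_1(0) = a_1 = -3
y_2 = S_1(1) = 3
t_q=1/4 is in segment 0 (τ=1/4); S_0(τ)=-303/64

y_0=-5 y_1=-3 y_2=3
S(1/4) = -303/64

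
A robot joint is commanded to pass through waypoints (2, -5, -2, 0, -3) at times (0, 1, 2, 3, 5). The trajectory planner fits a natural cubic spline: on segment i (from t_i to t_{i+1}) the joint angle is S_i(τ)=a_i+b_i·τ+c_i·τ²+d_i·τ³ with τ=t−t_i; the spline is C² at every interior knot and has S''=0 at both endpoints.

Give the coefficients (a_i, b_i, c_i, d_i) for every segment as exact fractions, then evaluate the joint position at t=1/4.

  seg 0: a=2 b=-1669/172 c=0 d=465/172
  seg 1: a=-5 b=-137/86 c=1395/172 d=-605/172
  seg 2: a=-2 b=701/172 c=-105/43 d=63/172
  seg 3: a=0 b=25/86 c=-231/172 d=77/344
S(1/4) = -4223/11008

Δ: Δ0=-7, Δ1=3, Δ2=2, Δ3=-3/2
row 1: diag=4, rhs=60; c'=1/4, d'=15
row 2: denom=4−1·1/4=15/4; d'=(-6−1·15)/(15/4)=-28/5
row 3: denom=6−1·4/15=86/15; d'=(-21−1·-28/5)/(86/15)=-231/86
back: M3=-231/86
back: M2=-28/5−4/15·-231/86=-210/43
back: M1=15−1/4·-210/43=1395/86
M: M0=0, M1=1395/86, M2=-210/43, M3=-231/86, M4=0
seg 0: a=2, c=M0/2=0, d=(M1−M0)/(6·1)=465/172, b=Δ0−h0·(2M0+M1)/6=-1669/172
seg 1: a=-5, c=M1/2=1395/172, d=(M2−M1)/(6·1)=-605/172, b=Δ1−h1·(2M1+M2)/6=-137/86
seg 2: a=-2, c=M2/2=-105/43, d=(M3−M2)/(6·1)=63/172, b=Δ2−h2·(2M2+M3)/6=701/172
seg 3: a=0, c=M3/2=-231/172, d=(M4−M3)/(6·2)=77/344, b=Δ3−h3·(2M3+M4)/6=25/86
t_q=1/4 → seg 0, τ=1/4; S=2+-1669/172·τ+0·τ²+465/172·τ³=-4223/11008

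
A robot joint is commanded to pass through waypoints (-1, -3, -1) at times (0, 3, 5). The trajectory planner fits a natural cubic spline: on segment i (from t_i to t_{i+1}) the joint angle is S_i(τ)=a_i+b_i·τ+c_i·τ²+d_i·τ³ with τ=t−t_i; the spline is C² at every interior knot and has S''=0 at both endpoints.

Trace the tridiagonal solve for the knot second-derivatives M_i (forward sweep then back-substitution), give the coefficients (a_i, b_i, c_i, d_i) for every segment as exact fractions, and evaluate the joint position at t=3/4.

Δ: Δ0=-2/3, Δ1=1
row 1: diag=10, rhs=10; c'=1/5, d'=1
back: M1=1
M: M0=0, M1=1, M2=0
seg 0: a=-1, c=M0/2=0, d=(M1−M0)/(6·3)=1/18, b=Δ0−h0·(2M0+M1)/6=-7/6
seg 1: a=-3, c=M1/2=1/2, d=(M2−M1)/(6·2)=-1/12, b=Δ1−h1·(2M1+M2)/6=1/3
t_q=3/4 → seg 0, τ=3/4; S=-1+-7/6·τ+0·τ²+1/18·τ³=-237/128

  seg 0: a=-1 b=-7/6 c=0 d=1/18
  seg 1: a=-3 b=1/3 c=1/2 d=-1/12
S(3/4) = -237/128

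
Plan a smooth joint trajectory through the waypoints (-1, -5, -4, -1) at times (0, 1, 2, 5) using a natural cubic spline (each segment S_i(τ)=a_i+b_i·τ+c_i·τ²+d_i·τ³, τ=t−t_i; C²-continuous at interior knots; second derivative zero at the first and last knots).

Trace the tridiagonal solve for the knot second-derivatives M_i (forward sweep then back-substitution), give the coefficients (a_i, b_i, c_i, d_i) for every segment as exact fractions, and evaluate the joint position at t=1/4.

  seg 0: a=-1 b=-164/31 c=0 d=40/31
  seg 1: a=-5 b=-44/31 c=120/31 d=-45/31
  seg 2: a=-4 b=61/31 c=-15/31 d=5/93
S(1/4) = -571/248

Δ: Δ0=-4, Δ1=1, Δ2=1
row 1: diag=4, rhs=30; c'=1/4, d'=15/2
row 2: denom=8−1·1/4=31/4; d'=(0−1·15/2)/(31/4)=-30/31
back: M2=-30/31
back: M1=15/2−1/4·-30/31=240/31
M: M0=0, M1=240/31, M2=-30/31, M3=0
seg 0: a=-1, c=M0/2=0, d=(M1−M0)/(6·1)=40/31, b=Δ0−h0·(2M0+M1)/6=-164/31
seg 1: a=-5, c=M1/2=120/31, d=(M2−M1)/(6·1)=-45/31, b=Δ1−h1·(2M1+M2)/6=-44/31
seg 2: a=-4, c=M2/2=-15/31, d=(M3−M2)/(6·3)=5/93, b=Δ2−h2·(2M2+M3)/6=61/31
t_q=1/4 → seg 0, τ=1/4; S=-1+-164/31·τ+0·τ²+40/31·τ³=-571/248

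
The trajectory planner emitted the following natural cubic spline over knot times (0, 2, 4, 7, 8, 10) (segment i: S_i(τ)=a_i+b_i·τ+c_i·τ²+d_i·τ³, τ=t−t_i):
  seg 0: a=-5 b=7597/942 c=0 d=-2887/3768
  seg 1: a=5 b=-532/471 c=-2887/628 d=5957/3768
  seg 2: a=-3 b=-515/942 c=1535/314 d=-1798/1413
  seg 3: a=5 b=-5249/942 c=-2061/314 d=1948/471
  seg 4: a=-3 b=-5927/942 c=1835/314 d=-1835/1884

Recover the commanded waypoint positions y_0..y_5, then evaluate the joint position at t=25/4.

y_0 = S_0(0) = a_0 = -5
y_1 = S_1(0) = a_1 = 5
y_2 = S_2(0) = a_2 = -3
y_3 = S_3(0) = a_3 = 5
y_4 = S_4(0) = a_4 = -3
y_5 = S_4(2) = 0
t_q=25/4 is in segment 2 (τ=9/4); S_2(τ)=3783/628

y_0=-5 y_1=5 y_2=-3 y_3=5 y_4=-3 y_5=0
S(25/4) = 3783/628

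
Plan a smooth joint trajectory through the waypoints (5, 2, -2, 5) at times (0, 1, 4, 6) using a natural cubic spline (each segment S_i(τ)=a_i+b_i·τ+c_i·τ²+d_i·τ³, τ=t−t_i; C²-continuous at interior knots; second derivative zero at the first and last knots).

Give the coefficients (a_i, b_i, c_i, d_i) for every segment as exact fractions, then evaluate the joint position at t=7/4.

  seg 0: a=5 b=-1291/426 c=0 d=13/426
  seg 1: a=2 b=-626/213 c=13/142 d=21/142
  seg 2: a=-2 b=683/426 c=101/71 d=-101/426
S(7/4) = -821/9088

Δ: Δ0=-3, Δ1=-4/3, Δ2=7/2
row 1: diag=8, rhs=10; c'=3/8, d'=5/4
row 2: denom=10−3·3/8=71/8; d'=(29−3·5/4)/(71/8)=202/71
back: M2=202/71
back: M1=5/4−3/8·202/71=13/71
M: M0=0, M1=13/71, M2=202/71, M3=0
seg 0: a=5, c=M0/2=0, d=(M1−M0)/(6·1)=13/426, b=Δ0−h0·(2M0+M1)/6=-1291/426
seg 1: a=2, c=M1/2=13/142, d=(M2−M1)/(6·3)=21/142, b=Δ1−h1·(2M1+M2)/6=-626/213
seg 2: a=-2, c=M2/2=101/71, d=(M3−M2)/(6·2)=-101/426, b=Δ2−h2·(2M2+M3)/6=683/426
t_q=7/4 → seg 1, τ=3/4; S=2+-626/213·τ+13/142·τ²+21/142·τ³=-821/9088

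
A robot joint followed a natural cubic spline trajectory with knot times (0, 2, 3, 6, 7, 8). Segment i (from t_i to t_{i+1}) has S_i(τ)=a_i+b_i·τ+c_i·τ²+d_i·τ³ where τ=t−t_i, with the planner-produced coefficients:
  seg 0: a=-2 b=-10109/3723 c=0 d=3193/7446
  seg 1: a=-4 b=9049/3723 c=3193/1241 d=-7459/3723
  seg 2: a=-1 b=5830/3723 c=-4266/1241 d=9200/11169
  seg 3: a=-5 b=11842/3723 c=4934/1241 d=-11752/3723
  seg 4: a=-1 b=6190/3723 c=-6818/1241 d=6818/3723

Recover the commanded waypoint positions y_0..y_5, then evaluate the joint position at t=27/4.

y_0=-2 y_1=-4 y_2=-1 y_3=-5 y_4=-1 y_5=-3
S(27/4) = -8487/4964

y_0 = S_0(0) = a_0 = -2
y_1 = S_1(0) = a_1 = -4
y_2 = S_2(0) = a_2 = -1
y_3 = S_3(0) = a_3 = -5
y_4 = S_4(0) = a_4 = -1
y_5 = S_4(1) = -3
t_q=27/4 is in segment 3 (τ=3/4); S_3(τ)=-8487/4964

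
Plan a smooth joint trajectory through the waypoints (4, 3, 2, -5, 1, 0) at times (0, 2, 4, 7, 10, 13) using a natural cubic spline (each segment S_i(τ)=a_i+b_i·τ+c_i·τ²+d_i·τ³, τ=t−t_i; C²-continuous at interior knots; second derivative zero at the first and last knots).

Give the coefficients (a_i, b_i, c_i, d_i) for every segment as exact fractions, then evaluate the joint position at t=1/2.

  seg 0: a=4 b=-533/783 c=0 d=283/6264
  seg 1: a=3 b=-217/1566 c=283/1044 d=-1415/6264
  seg 2: a=2 b=-1382/783 c=-283/261 d=2102/7047
  seg 3: a=-5 b=-170/783 c=1253/783 d=-2023/7047
  seg 4: a=1 b=1279/783 c=-770/783 d=770/7047
S(1/2) = 61225/16704

Δ: Δ0=-1/2, Δ1=-1/2, Δ2=-7/3, Δ3=2, Δ4=-1/3
row 1: diag=8, rhs=0; c'=1/4, d'=0
row 2: denom=10−2·1/4=19/2; d'=(-11−2·0)/(19/2)=-22/19
row 3: denom=12−3·6/19=210/19; d'=(26−3·-22/19)/(210/19)=8/3
row 4: denom=12−3·19/70=783/70; d'=(-14−3·8/3)/(783/70)=-1540/783
back: M4=-1540/783
back: M3=8/3−19/70·-1540/783=2506/783
back: M2=-22/19−6/19·2506/783=-566/261
back: M1=0−1/4·-566/261=283/522
M: M0=0, M1=283/522, M2=-566/261, M3=2506/783, M4=-1540/783, M5=0
seg 0: a=4, c=M0/2=0, d=(M1−M0)/(6·2)=283/6264, b=Δ0−h0·(2M0+M1)/6=-533/783
seg 1: a=3, c=M1/2=283/1044, d=(M2−M1)/(6·2)=-1415/6264, b=Δ1−h1·(2M1+M2)/6=-217/1566
seg 2: a=2, c=M2/2=-283/261, d=(M3−M2)/(6·3)=2102/7047, b=Δ2−h2·(2M2+M3)/6=-1382/783
seg 3: a=-5, c=M3/2=1253/783, d=(M4−M3)/(6·3)=-2023/7047, b=Δ3−h3·(2M3+M4)/6=-170/783
seg 4: a=1, c=M4/2=-770/783, d=(M5−M4)/(6·3)=770/7047, b=Δ4−h4·(2M4+M5)/6=1279/783
t_q=1/2 → seg 0, τ=1/2; S=4+-533/783·τ+0·τ²+283/6264·τ³=61225/16704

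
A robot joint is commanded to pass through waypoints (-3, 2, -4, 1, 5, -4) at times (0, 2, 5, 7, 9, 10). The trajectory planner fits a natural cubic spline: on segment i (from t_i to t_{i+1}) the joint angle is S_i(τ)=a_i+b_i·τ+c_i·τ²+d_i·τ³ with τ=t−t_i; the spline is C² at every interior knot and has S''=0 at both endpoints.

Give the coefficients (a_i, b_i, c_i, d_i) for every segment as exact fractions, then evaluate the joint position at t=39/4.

  seg 0: a=-3 b=7057/1882 c=0 d=-294/941
  seg 1: a=2 b=1/1882 c=-1764/941 d=2273/5646
  seg 2: a=-4 b=-355/941 c=3291/1882 d=-1167/7528
  seg 3: a=1 b=8953/1882 c=3081/3764 d=-4135/3764
  seg 4: a=5 b=-9695/1882 c=-21729/3764 d=7243/3764
S(39/4) = -312923/240896

Δ: Δ0=5/2, Δ1=-2, Δ2=5/2, Δ3=2, Δ4=-9
row 1: diag=10, rhs=-27; c'=3/10, d'=-27/10
row 2: denom=10−3·3/10=91/10; d'=(27−3·-27/10)/(91/10)=27/7
row 3: denom=8−2·20/91=688/91; d'=(-3−2·27/7)/(688/91)=-975/688
row 4: denom=6−2·91/344=941/172; d'=(-66−2·-975/688)/(941/172)=-21729/1882
back: M4=-21729/1882
back: M3=-975/688−91/344·-21729/1882=3081/1882
back: M2=27/7−20/91·3081/1882=3291/941
back: M1=-27/10−3/10·3291/941=-3528/941
M: M0=0, M1=-3528/941, M2=3291/941, M3=3081/1882, M4=-21729/1882, M5=0
seg 0: a=-3, c=M0/2=0, d=(M1−M0)/(6·2)=-294/941, b=Δ0−h0·(2M0+M1)/6=7057/1882
seg 1: a=2, c=M1/2=-1764/941, d=(M2−M1)/(6·3)=2273/5646, b=Δ1−h1·(2M1+M2)/6=1/1882
seg 2: a=-4, c=M2/2=3291/1882, d=(M3−M2)/(6·2)=-1167/7528, b=Δ2−h2·(2M2+M3)/6=-355/941
seg 3: a=1, c=M3/2=3081/3764, d=(M4−M3)/(6·2)=-4135/3764, b=Δ3−h3·(2M3+M4)/6=8953/1882
seg 4: a=5, c=M4/2=-21729/3764, d=(M5−M4)/(6·1)=7243/3764, b=Δ4−h4·(2M4+M5)/6=-9695/1882
t_q=39/4 → seg 4, τ=3/4; S=5+-9695/1882·τ+-21729/3764·τ²+7243/3764·τ³=-312923/240896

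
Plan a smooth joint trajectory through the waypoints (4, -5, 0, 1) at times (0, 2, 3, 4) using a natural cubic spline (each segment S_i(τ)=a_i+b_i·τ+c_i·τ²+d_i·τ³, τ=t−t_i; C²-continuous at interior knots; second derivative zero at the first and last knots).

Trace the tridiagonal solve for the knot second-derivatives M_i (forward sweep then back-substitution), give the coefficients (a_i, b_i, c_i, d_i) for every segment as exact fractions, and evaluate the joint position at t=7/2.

Δ: Δ0=-9/2, Δ1=5, Δ2=1
row 1: diag=6, rhs=57; c'=1/6, d'=19/2
row 2: denom=4−1·1/6=23/6; d'=(-24−1·19/2)/(23/6)=-201/23
back: M2=-201/23
back: M1=19/2−1/6·-201/23=252/23
M: M0=0, M1=252/23, M2=-201/23, M3=0
seg 0: a=4, c=M0/2=0, d=(M1−M0)/(6·2)=21/23, b=Δ0−h0·(2M0+M1)/6=-375/46
seg 1: a=-5, c=M1/2=126/23, d=(M2−M1)/(6·1)=-151/46, b=Δ1−h1·(2M1+M2)/6=129/46
seg 2: a=0, c=M2/2=-201/46, d=(M3−M2)/(6·1)=67/46, b=Δ2−h2·(2M2+M3)/6=90/23
t_q=7/2 → seg 2, τ=1/2; S=0+90/23·τ+-201/46·τ²+67/46·τ³=385/368

  seg 0: a=4 b=-375/46 c=0 d=21/23
  seg 1: a=-5 b=129/46 c=126/23 d=-151/46
  seg 2: a=0 b=90/23 c=-201/46 d=67/46
S(7/2) = 385/368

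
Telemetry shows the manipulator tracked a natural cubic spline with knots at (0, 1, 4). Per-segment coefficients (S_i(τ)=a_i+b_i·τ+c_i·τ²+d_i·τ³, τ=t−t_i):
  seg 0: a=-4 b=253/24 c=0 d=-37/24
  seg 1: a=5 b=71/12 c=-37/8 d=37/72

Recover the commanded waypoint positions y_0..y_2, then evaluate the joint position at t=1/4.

y_0=-4 y_1=5 y_2=-5
S(1/4) = -711/512

y_0 = S_0(0) = a_0 = -4
y_1 = S_1(0) = a_1 = 5
y_2 = S_1(3) = -5
t_q=1/4 is in segment 0 (τ=1/4); S_0(τ)=-711/512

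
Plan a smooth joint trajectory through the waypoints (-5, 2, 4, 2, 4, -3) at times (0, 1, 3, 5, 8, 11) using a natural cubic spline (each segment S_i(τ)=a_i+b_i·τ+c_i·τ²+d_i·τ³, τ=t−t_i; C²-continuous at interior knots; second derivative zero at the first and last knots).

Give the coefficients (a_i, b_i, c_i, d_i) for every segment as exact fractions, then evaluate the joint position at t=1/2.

  seg 0: a=-5 b=9163/1149 c=0 d=-1120/1149
  seg 1: a=2 b=5803/1149 c=-1120/383 d=1033/2298
  seg 2: a=4 b=-1439/1149 c=-87/383 d=203/1149
  seg 3: a=2 b=-47/1149 c=319/383 d=-686/3447
  seg 4: a=4 b=-479/1149 c=-367/383 d=367/3447
S(1/2) = -869/766

Δ: Δ0=7, Δ1=1, Δ2=-1, Δ3=2/3, Δ4=-7/3
row 1: diag=6, rhs=-36; c'=1/3, d'=-6
row 2: denom=8−2·1/3=22/3; d'=(-12−2·-6)/(22/3)=0
row 3: denom=10−2·3/11=104/11; d'=(10−2·0)/(104/11)=55/52
row 4: denom=12−3·33/104=1149/104; d'=(-18−3·55/52)/(1149/104)=-734/383
back: M4=-734/383
back: M3=55/52−33/104·-734/383=638/383
back: M2=0−3/11·638/383=-174/383
back: M1=-6−1/3·-174/383=-2240/383
M: M0=0, M1=-2240/383, M2=-174/383, M3=638/383, M4=-734/383, M5=0
seg 0: a=-5, c=M0/2=0, d=(M1−M0)/(6·1)=-1120/1149, b=Δ0−h0·(2M0+M1)/6=9163/1149
seg 1: a=2, c=M1/2=-1120/383, d=(M2−M1)/(6·2)=1033/2298, b=Δ1−h1·(2M1+M2)/6=5803/1149
seg 2: a=4, c=M2/2=-87/383, d=(M3−M2)/(6·2)=203/1149, b=Δ2−h2·(2M2+M3)/6=-1439/1149
seg 3: a=2, c=M3/2=319/383, d=(M4−M3)/(6·3)=-686/3447, b=Δ3−h3·(2M3+M4)/6=-47/1149
seg 4: a=4, c=M4/2=-367/383, d=(M5−M4)/(6·3)=367/3447, b=Δ4−h4·(2M4+M5)/6=-479/1149
t_q=1/2 → seg 0, τ=1/2; S=-5+9163/1149·τ+0·τ²+-1120/1149·τ³=-869/766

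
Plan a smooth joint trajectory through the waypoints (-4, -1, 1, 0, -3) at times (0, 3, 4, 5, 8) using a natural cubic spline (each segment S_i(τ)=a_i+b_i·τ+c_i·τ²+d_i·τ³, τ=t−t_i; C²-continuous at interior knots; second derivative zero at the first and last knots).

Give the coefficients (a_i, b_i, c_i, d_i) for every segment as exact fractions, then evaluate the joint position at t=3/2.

Δ: Δ0=1, Δ1=2, Δ2=-1, Δ3=-1
row 1: diag=8, rhs=6; c'=1/8, d'=3/4
row 2: denom=4−1·1/8=31/8; d'=(-18−1·3/4)/(31/8)=-150/31
row 3: denom=8−1·8/31=240/31; d'=(0−1·-150/31)/(240/31)=5/8
back: M3=5/8
back: M2=-150/31−8/31·5/8=-5
back: M1=3/4−1/8·-5=11/8
M: M0=0, M1=11/8, M2=-5, M3=5/8, M4=0
seg 0: a=-4, c=M0/2=0, d=(M1−M0)/(6·3)=11/144, b=Δ0−h0·(2M0+M1)/6=5/16
seg 1: a=-1, c=M1/2=11/16, d=(M2−M1)/(6·1)=-17/16, b=Δ1−h1·(2M1+M2)/6=19/8
seg 2: a=1, c=M2/2=-5/2, d=(M3−M2)/(6·1)=15/16, b=Δ2−h2·(2M2+M3)/6=9/16
seg 3: a=0, c=M3/2=5/16, d=(M4−M3)/(6·3)=-5/144, b=Δ3−h3·(2M3+M4)/6=-13/8
t_q=3/2 → seg 0, τ=3/2; S=-4+5/16·τ+0·τ²+11/144·τ³=-419/128

  seg 0: a=-4 b=5/16 c=0 d=11/144
  seg 1: a=-1 b=19/8 c=11/16 d=-17/16
  seg 2: a=1 b=9/16 c=-5/2 d=15/16
  seg 3: a=0 b=-13/8 c=5/16 d=-5/144
S(3/2) = -419/128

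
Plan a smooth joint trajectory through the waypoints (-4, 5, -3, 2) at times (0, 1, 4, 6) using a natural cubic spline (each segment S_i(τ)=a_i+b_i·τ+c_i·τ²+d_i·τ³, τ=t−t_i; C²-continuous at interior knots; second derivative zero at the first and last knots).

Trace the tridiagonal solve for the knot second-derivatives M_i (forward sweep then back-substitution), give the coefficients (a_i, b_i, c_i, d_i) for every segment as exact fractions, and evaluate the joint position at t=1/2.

Δ: Δ0=9, Δ1=-8/3, Δ2=5/2
row 1: diag=8, rhs=-70; c'=3/8, d'=-35/4
row 2: denom=10−3·3/8=71/8; d'=(31−3·-35/4)/(71/8)=458/71
back: M2=458/71
back: M1=-35/4−3/8·458/71=-793/71
M: M0=0, M1=-793/71, M2=458/71, M3=0
seg 0: a=-4, c=M0/2=0, d=(M1−M0)/(6·1)=-793/426, b=Δ0−h0·(2M0+M1)/6=4627/426
seg 1: a=5, c=M1/2=-793/142, d=(M2−M1)/(6·3)=139/142, b=Δ1−h1·(2M1+M2)/6=1124/213
seg 2: a=-3, c=M2/2=229/71, d=(M3−M2)/(6·2)=-229/426, b=Δ2−h2·(2M2+M3)/6=-767/426
t_q=1/2 → seg 0, τ=1/2; S=-4+4627/426·τ+0·τ²+-793/426·τ³=1361/1136

  seg 0: a=-4 b=4627/426 c=0 d=-793/426
  seg 1: a=5 b=1124/213 c=-793/142 d=139/142
  seg 2: a=-3 b=-767/426 c=229/71 d=-229/426
S(1/2) = 1361/1136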